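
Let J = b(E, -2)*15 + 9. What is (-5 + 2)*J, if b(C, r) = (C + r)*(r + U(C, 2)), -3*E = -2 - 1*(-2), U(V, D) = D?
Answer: -27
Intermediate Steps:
E = 0 (E = -(-2 - 1*(-2))/3 = -(-2 + 2)/3 = -⅓*0 = 0)
b(C, r) = (2 + r)*(C + r) (b(C, r) = (C + r)*(r + 2) = (C + r)*(2 + r) = (2 + r)*(C + r))
J = 9 (J = ((-2)² + 2*0 + 2*(-2) + 0*(-2))*15 + 9 = (4 + 0 - 4 + 0)*15 + 9 = 0*15 + 9 = 0 + 9 = 9)
(-5 + 2)*J = (-5 + 2)*9 = -3*9 = -27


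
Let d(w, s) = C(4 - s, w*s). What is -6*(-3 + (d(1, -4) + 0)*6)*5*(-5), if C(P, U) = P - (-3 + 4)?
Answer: 5850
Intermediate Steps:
C(P, U) = -1 + P (C(P, U) = P - 1*1 = P - 1 = -1 + P)
d(w, s) = 3 - s (d(w, s) = -1 + (4 - s) = 3 - s)
-6*(-3 + (d(1, -4) + 0)*6)*5*(-5) = -6*(-3 + ((3 - 1*(-4)) + 0)*6)*5*(-5) = -6*(-3 + ((3 + 4) + 0)*6)*5*(-5) = -6*(-3 + (7 + 0)*6)*5*(-5) = -6*(-3 + 7*6)*5*(-5) = -6*(-3 + 42)*5*(-5) = -234*5*(-5) = -6*195*(-5) = -1170*(-5) = 5850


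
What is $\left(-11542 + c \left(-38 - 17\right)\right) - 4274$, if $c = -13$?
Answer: $-15101$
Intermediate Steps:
$\left(-11542 + c \left(-38 - 17\right)\right) - 4274 = \left(-11542 - 13 \left(-38 - 17\right)\right) - 4274 = \left(-11542 - -715\right) - 4274 = \left(-11542 + 715\right) - 4274 = -10827 - 4274 = -15101$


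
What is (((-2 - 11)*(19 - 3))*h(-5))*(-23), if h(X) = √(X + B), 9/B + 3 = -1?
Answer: 2392*I*√29 ≈ 12881.0*I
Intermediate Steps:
B = -9/4 (B = 9/(-3 - 1) = 9/(-4) = 9*(-¼) = -9/4 ≈ -2.2500)
h(X) = √(-9/4 + X) (h(X) = √(X - 9/4) = √(-9/4 + X))
(((-2 - 11)*(19 - 3))*h(-5))*(-23) = (((-2 - 11)*(19 - 3))*(√(-9 + 4*(-5))/2))*(-23) = ((-13*16)*(√(-9 - 20)/2))*(-23) = -104*√(-29)*(-23) = -104*I*√29*(-23) = 2392*I*√29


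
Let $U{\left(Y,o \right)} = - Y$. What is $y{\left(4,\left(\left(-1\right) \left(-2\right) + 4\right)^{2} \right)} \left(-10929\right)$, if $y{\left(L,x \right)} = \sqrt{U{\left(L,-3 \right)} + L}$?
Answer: $0$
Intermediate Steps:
$y{\left(L,x \right)} = 0$ ($y{\left(L,x \right)} = \sqrt{- L + L} = \sqrt{0} = 0$)
$y{\left(4,\left(\left(-1\right) \left(-2\right) + 4\right)^{2} \right)} \left(-10929\right) = 0 \left(-10929\right) = 0$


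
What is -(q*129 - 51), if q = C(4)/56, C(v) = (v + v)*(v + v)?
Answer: -675/7 ≈ -96.429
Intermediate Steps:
C(v) = 4*v² (C(v) = (2*v)*(2*v) = 4*v²)
q = 8/7 (q = (4*4²)/56 = (4*16)*(1/56) = 64*(1/56) = 8/7 ≈ 1.1429)
-(q*129 - 51) = -((8/7)*129 - 51) = -(1032/7 - 51) = -1*675/7 = -675/7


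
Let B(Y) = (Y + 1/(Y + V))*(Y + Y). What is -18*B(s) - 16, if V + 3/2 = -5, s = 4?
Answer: -2672/5 ≈ -534.40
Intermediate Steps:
V = -13/2 (V = -3/2 - 5 = -13/2 ≈ -6.5000)
B(Y) = 2*Y*(Y + 1/(-13/2 + Y)) (B(Y) = (Y + 1/(Y - 13/2))*(Y + Y) = (Y + 1/(-13/2 + Y))*(2*Y) = 2*Y*(Y + 1/(-13/2 + Y)))
-18*B(s) - 16 = -36*4*(2 - 13*4 + 2*4**2)/(-13 + 2*4) - 16 = -36*4*(2 - 52 + 2*16)/(-13 + 8) - 16 = -36*4*(2 - 52 + 32)/(-5) - 16 = -36*4*(-1)*(-18)/5 - 16 = -18*144/5 - 16 = -2592/5 - 16 = -2672/5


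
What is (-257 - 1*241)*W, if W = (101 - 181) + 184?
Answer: -51792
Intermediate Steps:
W = 104 (W = -80 + 184 = 104)
(-257 - 1*241)*W = (-257 - 1*241)*104 = (-257 - 241)*104 = -498*104 = -51792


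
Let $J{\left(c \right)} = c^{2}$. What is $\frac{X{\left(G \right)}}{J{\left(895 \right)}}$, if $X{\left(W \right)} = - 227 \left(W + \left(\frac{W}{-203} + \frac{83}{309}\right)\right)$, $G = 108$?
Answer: $- \frac{1534064411}{50245895175} \approx -0.030531$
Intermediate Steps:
$X{\left(W \right)} = - \frac{18841}{309} - \frac{45854 W}{203}$ ($X{\left(W \right)} = - 227 \left(W + \left(W \left(- \frac{1}{203}\right) + 83 \cdot \frac{1}{309}\right)\right) = - 227 \left(W - \left(- \frac{83}{309} + \frac{W}{203}\right)\right) = - 227 \left(\frac{83}{309} + \frac{202 W}{203}\right) = - \frac{18841}{309} - \frac{45854 W}{203}$)
$\frac{X{\left(G \right)}}{J{\left(895 \right)}} = \frac{- \frac{18841}{309} - \frac{4952232}{203}}{895^{2}} = \frac{- \frac{18841}{309} - \frac{4952232}{203}}{801025} = \left(- \frac{1534064411}{62727}\right) \frac{1}{801025} = - \frac{1534064411}{50245895175}$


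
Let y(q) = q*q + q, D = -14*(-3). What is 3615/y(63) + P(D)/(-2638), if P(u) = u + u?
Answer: 1532947/1772736 ≈ 0.86473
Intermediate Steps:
D = 42
P(u) = 2*u
y(q) = q + q² (y(q) = q² + q = q + q²)
3615/y(63) + P(D)/(-2638) = 3615/((63*(1 + 63))) + (2*42)/(-2638) = 3615/((63*64)) + 84*(-1/2638) = 3615/4032 - 42/1319 = 3615*(1/4032) - 42/1319 = 1205/1344 - 42/1319 = 1532947/1772736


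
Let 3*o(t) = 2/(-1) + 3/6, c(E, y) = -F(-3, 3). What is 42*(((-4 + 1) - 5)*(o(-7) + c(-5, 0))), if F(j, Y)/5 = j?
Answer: -4872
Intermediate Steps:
F(j, Y) = 5*j
c(E, y) = 15 (c(E, y) = -5*(-3) = -1*(-15) = 15)
o(t) = -1/2 (o(t) = (2/(-1) + 3/6)/3 = (2*(-1) + 3*(1/6))/3 = (-2 + 1/2)/3 = (1/3)*(-3/2) = -1/2)
42*(((-4 + 1) - 5)*(o(-7) + c(-5, 0))) = 42*(((-4 + 1) - 5)*(-1/2 + 15)) = 42*((-3 - 5)*(29/2)) = 42*(-8*29/2) = 42*(-116) = -4872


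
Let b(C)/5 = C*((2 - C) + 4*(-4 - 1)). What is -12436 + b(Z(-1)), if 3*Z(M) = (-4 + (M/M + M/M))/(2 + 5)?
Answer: -5480516/441 ≈ -12427.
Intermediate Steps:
Z(M) = -2/21 (Z(M) = ((-4 + (M/M + M/M))/(2 + 5))/3 = ((-4 + (1 + 1))/7)/3 = ((-4 + 2)*(1/7))/3 = (-2*1/7)/3 = (1/3)*(-2/7) = -2/21)
b(C) = 5*C*(-18 - C) (b(C) = 5*(C*((2 - C) + 4*(-4 - 1))) = 5*(C*((2 - C) + 4*(-5))) = 5*(C*((2 - C) - 20)) = 5*(C*(-18 - C)) = 5*C*(-18 - C))
-12436 + b(Z(-1)) = -12436 - 5*(-2/21)*(18 - 2/21) = -12436 - 5*(-2/21)*376/21 = -12436 + 3760/441 = -5480516/441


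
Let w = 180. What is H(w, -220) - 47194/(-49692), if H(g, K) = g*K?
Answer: -983878003/24846 ≈ -39599.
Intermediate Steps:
H(g, K) = K*g
H(w, -220) - 47194/(-49692) = -220*180 - 47194/(-49692) = -39600 - 47194*(-1)/49692 = -39600 - 1*(-23597/24846) = -39600 + 23597/24846 = -983878003/24846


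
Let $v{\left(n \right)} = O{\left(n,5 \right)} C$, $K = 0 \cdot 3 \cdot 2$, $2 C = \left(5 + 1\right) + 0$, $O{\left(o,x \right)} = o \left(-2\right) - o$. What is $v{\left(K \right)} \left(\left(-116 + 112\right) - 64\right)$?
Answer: $0$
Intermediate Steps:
$O{\left(o,x \right)} = - 3 o$ ($O{\left(o,x \right)} = - 2 o - o = - 3 o$)
$C = 3$ ($C = \frac{\left(5 + 1\right) + 0}{2} = \frac{6 + 0}{2} = \frac{1}{2} \cdot 6 = 3$)
$K = 0$ ($K = 0 \cdot 2 = 0$)
$v{\left(n \right)} = - 9 n$ ($v{\left(n \right)} = - 3 n 3 = - 9 n$)
$v{\left(K \right)} \left(\left(-116 + 112\right) - 64\right) = \left(-9\right) 0 \left(\left(-116 + 112\right) - 64\right) = 0 \left(-4 - 64\right) = 0 \left(-68\right) = 0$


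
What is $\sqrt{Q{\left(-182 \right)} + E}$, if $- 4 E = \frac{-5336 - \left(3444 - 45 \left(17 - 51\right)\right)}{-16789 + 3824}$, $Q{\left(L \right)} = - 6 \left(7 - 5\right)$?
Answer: $\frac{i \sqrt{328081918}}{5186} \approx 3.4927 i$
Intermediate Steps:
$Q{\left(L \right)} = -12$ ($Q{\left(L \right)} = \left(-6\right) 2 = -12$)
$E = - \frac{1031}{5186}$ ($E = - \frac{\left(-5336 - \left(3444 - 45 \left(17 - 51\right)\right)\right) \frac{1}{-16789 + 3824}}{4} = - \frac{\left(-5336 + \left(-3444 + 45 \left(-34\right)\right)\right) \frac{1}{-12965}}{4} = - \frac{\left(-5336 - 4974\right) \left(- \frac{1}{12965}\right)}{4} = - \frac{\left(-10310\right) \left(- \frac{1}{12965}\right)}{4} = \left(- \frac{1}{4}\right) \frac{2062}{2593} = - \frac{1031}{5186} \approx -0.1988$)
$\sqrt{Q{\left(-182 \right)} + E} = \sqrt{-12 - \frac{1031}{5186}} = \sqrt{- \frac{63263}{5186}} = \frac{i \sqrt{328081918}}{5186}$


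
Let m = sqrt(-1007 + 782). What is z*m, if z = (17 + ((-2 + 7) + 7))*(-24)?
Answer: -10440*I ≈ -10440.0*I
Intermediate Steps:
m = 15*I (m = sqrt(-225) = 15*I ≈ 15.0*I)
z = -696 (z = (17 + (5 + 7))*(-24) = (17 + 12)*(-24) = 29*(-24) = -696)
z*m = -10440*I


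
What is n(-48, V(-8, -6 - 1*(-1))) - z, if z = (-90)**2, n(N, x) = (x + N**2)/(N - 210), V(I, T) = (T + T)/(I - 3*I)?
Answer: -16736827/2064 ≈ -8108.9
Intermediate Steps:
V(I, T) = -T/I (V(I, T) = (2*T)/((-2*I)) = (2*T)*(-1/(2*I)) = -T/I)
n(N, x) = (x + N**2)/(-210 + N)
z = 8100
n(-48, V(-8, -6 - 1*(-1))) - z = (-1*(-6 - 1*(-1))/(-8) + (-48)**2)/(-210 - 48) - 1*8100 = (-1*(-6 + 1)*(-1/8) + 2304)/(-258) - 8100 = -(-1*(-5)*(-1/8) + 2304)/258 - 8100 = -(-5/8 + 2304)/258 - 8100 = -1/258*18427/8 - 8100 = -18427/2064 - 8100 = -16736827/2064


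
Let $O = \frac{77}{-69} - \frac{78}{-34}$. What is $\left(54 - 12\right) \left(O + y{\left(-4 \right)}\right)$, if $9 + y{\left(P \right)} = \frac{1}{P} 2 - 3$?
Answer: $- \frac{185927}{391} \approx -475.52$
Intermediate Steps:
$y{\left(P \right)} = -12 + \frac{2}{P}$ ($y{\left(P \right)} = -9 - \left(3 - \frac{1}{P} 2\right) = -9 - \left(3 - \frac{2}{P}\right) = -12 + \frac{2}{P}$)
$O = \frac{1382}{1173}$ ($O = 77 \left(- \frac{1}{69}\right) - - \frac{39}{17} = - \frac{77}{69} + \frac{39}{17} = \frac{1382}{1173} \approx 1.1782$)
$\left(54 - 12\right) \left(O + y{\left(-4 \right)}\right) = \left(54 - 12\right) \left(\frac{1382}{1173} - \left(12 - \frac{2}{-4}\right)\right) = 42 \left(\frac{1382}{1173} + \left(-12 + 2 \left(- \frac{1}{4}\right)\right)\right) = 42 \left(\frac{1382}{1173} - \frac{25}{2}\right) = 42 \left(- \frac{26561}{2346}\right) = - \frac{185927}{391}$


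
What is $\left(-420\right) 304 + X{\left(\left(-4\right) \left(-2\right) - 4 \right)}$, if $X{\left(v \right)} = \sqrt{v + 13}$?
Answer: $-127680 + \sqrt{17} \approx -1.2768 \cdot 10^{5}$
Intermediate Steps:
$X{\left(v \right)} = \sqrt{13 + v}$
$\left(-420\right) 304 + X{\left(\left(-4\right) \left(-2\right) - 4 \right)} = \left(-420\right) 304 + \sqrt{13 - -4} = -127680 + \sqrt{13 + \left(8 - 4\right)} = -127680 + \sqrt{13 + 4} = -127680 + \sqrt{17}$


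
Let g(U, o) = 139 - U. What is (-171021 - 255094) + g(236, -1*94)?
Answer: -426212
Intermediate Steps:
(-171021 - 255094) + g(236, -1*94) = (-171021 - 255094) + (139 - 1*236) = -426115 + (139 - 236) = -426115 - 97 = -426212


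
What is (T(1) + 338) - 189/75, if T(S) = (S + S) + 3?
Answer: 8512/25 ≈ 340.48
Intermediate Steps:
T(S) = 3 + 2*S (T(S) = 2*S + 3 = 3 + 2*S)
(T(1) + 338) - 189/75 = ((3 + 2*1) + 338) - 189/75 = ((3 + 2) + 338) - 189*1/75 = (5 + 338) - 63/25 = 343 - 63/25 = 8512/25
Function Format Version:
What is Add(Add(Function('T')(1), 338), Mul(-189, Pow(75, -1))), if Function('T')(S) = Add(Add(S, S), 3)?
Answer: Rational(8512, 25) ≈ 340.48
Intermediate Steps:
Function('T')(S) = Add(3, Mul(2, S)) (Function('T')(S) = Add(Mul(2, S), 3) = Add(3, Mul(2, S)))
Add(Add(Function('T')(1), 338), Mul(-189, Pow(75, -1))) = Add(Add(Add(3, Mul(2, 1)), 338), Mul(-189, Pow(75, -1))) = Add(Add(Add(3, 2), 338), Mul(-189, Rational(1, 75))) = Add(Add(5, 338), Rational(-63, 25)) = Add(343, Rational(-63, 25)) = Rational(8512, 25)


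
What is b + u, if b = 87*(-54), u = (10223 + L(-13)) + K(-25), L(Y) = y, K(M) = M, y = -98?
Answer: 5402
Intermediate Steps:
L(Y) = -98
u = 10100 (u = (10223 - 98) - 25 = 10125 - 25 = 10100)
b = -4698
b + u = -4698 + 10100 = 5402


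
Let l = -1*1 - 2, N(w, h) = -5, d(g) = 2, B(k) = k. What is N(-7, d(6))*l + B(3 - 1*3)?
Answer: 15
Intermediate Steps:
l = -3 (l = -1 - 2 = -3)
N(-7, d(6))*l + B(3 - 1*3) = -5*(-3) + (3 - 1*3) = 15 + (3 - 3) = 15 + 0 = 15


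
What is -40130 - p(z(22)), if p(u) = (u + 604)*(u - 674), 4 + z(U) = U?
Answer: 367902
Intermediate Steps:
z(U) = -4 + U
p(u) = (-674 + u)*(604 + u) (p(u) = (604 + u)*(-674 + u) = (-674 + u)*(604 + u))
-40130 - p(z(22)) = -40130 - (-407096 + (-4 + 22)**2 - 70*(-4 + 22)) = -40130 - (-407096 + 18**2 - 70*18) = -40130 - (-407096 + 324 - 1260) = -40130 - 1*(-408032) = -40130 + 408032 = 367902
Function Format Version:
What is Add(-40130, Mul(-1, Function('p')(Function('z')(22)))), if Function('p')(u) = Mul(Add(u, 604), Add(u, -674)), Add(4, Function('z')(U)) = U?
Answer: 367902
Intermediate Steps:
Function('z')(U) = Add(-4, U)
Function('p')(u) = Mul(Add(-674, u), Add(604, u)) (Function('p')(u) = Mul(Add(604, u), Add(-674, u)) = Mul(Add(-674, u), Add(604, u)))
Add(-40130, Mul(-1, Function('p')(Function('z')(22)))) = Add(-40130, Mul(-1, Add(-407096, Pow(Add(-4, 22), 2), Mul(-70, Add(-4, 22))))) = Add(-40130, Mul(-1, Add(-407096, Pow(18, 2), Mul(-70, 18)))) = Add(-40130, Mul(-1, Add(-407096, 324, -1260))) = Add(-40130, Mul(-1, -408032)) = Add(-40130, 408032) = 367902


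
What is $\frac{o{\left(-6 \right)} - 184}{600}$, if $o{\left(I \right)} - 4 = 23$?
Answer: $- \frac{157}{600} \approx -0.26167$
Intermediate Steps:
$o{\left(I \right)} = 27$ ($o{\left(I \right)} = 4 + 23 = 27$)
$\frac{o{\left(-6 \right)} - 184}{600} = \frac{27 - 184}{600} = \left(-157\right) \frac{1}{600} = - \frac{157}{600}$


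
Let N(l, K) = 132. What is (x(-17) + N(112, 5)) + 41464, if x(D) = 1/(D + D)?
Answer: 1414263/34 ≈ 41596.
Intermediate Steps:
x(D) = 1/(2*D)
(x(-17) + N(112, 5)) + 41464 = ((½)/(-17) + 132) + 41464 = ((½)*(-1/17) + 132) + 41464 = (-1/34 + 132) + 41464 = 4487/34 + 41464 = 1414263/34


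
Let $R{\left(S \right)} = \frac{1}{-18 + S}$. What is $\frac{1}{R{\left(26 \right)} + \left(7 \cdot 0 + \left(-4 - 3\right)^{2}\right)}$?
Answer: $\frac{8}{393} \approx 0.020356$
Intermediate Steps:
$\frac{1}{R{\left(26 \right)} + \left(7 \cdot 0 + \left(-4 - 3\right)^{2}\right)} = \frac{1}{\frac{1}{-18 + 26} + \left(7 \cdot 0 + \left(-4 - 3\right)^{2}\right)} = \frac{1}{\frac{1}{8} + \left(0 + \left(-7\right)^{2}\right)} = \frac{1}{\frac{1}{8} + \left(0 + 49\right)} = \frac{1}{\frac{1}{8} + 49} = \frac{1}{\frac{393}{8}} = \frac{8}{393}$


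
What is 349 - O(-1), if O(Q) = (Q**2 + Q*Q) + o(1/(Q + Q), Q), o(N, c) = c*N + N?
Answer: 347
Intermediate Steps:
o(N, c) = N + N*c (o(N, c) = N*c + N = N + N*c)
O(Q) = 2*Q**2 + (1 + Q)/(2*Q) (O(Q) = (Q**2 + Q*Q) + (1 + Q)/(Q + Q) = (Q**2 + Q**2) + (1 + Q)/((2*Q)) = 2*Q**2 + (1/(2*Q))*(1 + Q) = 2*Q**2 + (1 + Q)/(2*Q))
349 - O(-1) = 349 - (1 - 1 + 4*(-1)**3)/(2*(-1)) = 349 - (-1)*(1 - 1 + 4*(-1))/2 = 349 - (-1)*(1 - 1 - 4)/2 = 349 - (-1)*(-4)/2 = 349 - 1*2 = 349 - 2 = 347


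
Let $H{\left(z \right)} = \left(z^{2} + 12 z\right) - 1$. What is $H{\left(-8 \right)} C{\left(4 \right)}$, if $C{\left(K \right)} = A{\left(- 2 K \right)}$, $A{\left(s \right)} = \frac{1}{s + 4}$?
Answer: $\frac{33}{4} \approx 8.25$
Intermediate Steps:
$A{\left(s \right)} = \frac{1}{4 + s}$
$C{\left(K \right)} = \frac{1}{4 - 2 K}$
$H{\left(z \right)} = -1 + z^{2} + 12 z$
$H{\left(-8 \right)} C{\left(4 \right)} = \left(-1 + \left(-8\right)^{2} + 12 \left(-8\right)\right) \left(- \frac{1}{-4 + 2 \cdot 4}\right) = \left(-1 + 64 - 96\right) \left(- \frac{1}{-4 + 8}\right) = - 33 \left(- \frac{1}{4}\right) = - 33 \left(\left(-1\right) \frac{1}{4}\right) = \left(-33\right) \left(- \frac{1}{4}\right) = \frac{33}{4}$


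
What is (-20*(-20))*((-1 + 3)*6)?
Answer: 4800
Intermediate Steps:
(-20*(-20))*((-1 + 3)*6) = 400*(2*6) = 400*12 = 4800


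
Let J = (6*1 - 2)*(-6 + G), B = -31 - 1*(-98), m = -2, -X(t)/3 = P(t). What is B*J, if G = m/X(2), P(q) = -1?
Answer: -5360/3 ≈ -1786.7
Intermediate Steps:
X(t) = 3 (X(t) = -3*(-1) = 3)
B = 67 (B = -31 + 98 = 67)
G = -2/3 ≈ -0.66667
J = -80/3 (J = (6*1 - 2)*(-6 - 2/3) = (6 - 2)*(-20/3) = 4*(-20/3) = -80/3 ≈ -26.667)
B*J = 67*(-80/3) = -5360/3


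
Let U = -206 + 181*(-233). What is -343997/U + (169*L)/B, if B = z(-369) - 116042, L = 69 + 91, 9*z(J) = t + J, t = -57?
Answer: 29091340679/3689812393 ≈ 7.8842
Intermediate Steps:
U = -42379 (U = -206 - 42173 = -42379)
z(J) = -19/3 + J/9 (z(J) = (-57 + J)/9 = -19/3 + J/9)
L = 160
B = -348268/3 (B = (-19/3 + (⅑)*(-369)) - 116042 = (-19/3 - 41) - 116042 = -142/3 - 116042 = -348268/3 ≈ -1.1609e+5)
-343997/U + (169*L)/B = -343997/(-42379) + (169*160)/(-348268/3) = -343997*(-1/42379) + 27040*(-3/348268) = 343997/42379 - 20280/87067 = 29091340679/3689812393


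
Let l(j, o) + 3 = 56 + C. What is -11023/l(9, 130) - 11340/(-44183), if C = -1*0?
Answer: -486428189/2341699 ≈ -207.72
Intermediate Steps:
C = 0
l(j, o) = 53 (l(j, o) = -3 + (56 + 0) = -3 + 56 = 53)
-11023/l(9, 130) - 11340/(-44183) = -11023/53 - 11340/(-44183) = -11023*1/53 - 11340*(-1/44183) = -11023/53 + 11340/44183 = -486428189/2341699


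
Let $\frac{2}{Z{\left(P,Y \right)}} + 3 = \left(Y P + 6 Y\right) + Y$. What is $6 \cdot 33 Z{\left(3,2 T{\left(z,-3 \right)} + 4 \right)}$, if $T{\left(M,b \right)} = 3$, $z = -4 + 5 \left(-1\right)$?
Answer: $\frac{396}{97} \approx 4.0825$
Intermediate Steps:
$z = -9$ ($z = -4 - 5 = -9$)
$Z{\left(P,Y \right)} = \frac{2}{-3 + 7 Y + P Y}$ ($Z{\left(P,Y \right)} = \frac{2}{-3 + \left(\left(Y P + 6 Y\right) + Y\right)} = \frac{2}{-3 + \left(\left(P Y + 6 Y\right) + Y\right)} = \frac{2}{-3 + \left(\left(6 Y + P Y\right) + Y\right)} = \frac{2}{-3 + \left(7 Y + P Y\right)} = \frac{2}{-3 + 7 Y + P Y}$)
$6 \cdot 33 Z{\left(3,2 T{\left(z,-3 \right)} + 4 \right)} = 6 \cdot 33 \frac{2}{-3 + 7 \left(2 \cdot 3 + 4\right) + 3 \left(2 \cdot 3 + 4\right)} = 198 \frac{2}{-3 + 7 \left(6 + 4\right) + 3 \left(6 + 4\right)} = 198 \frac{2}{-3 + 7 \cdot 10 + 3 \cdot 10} = 198 \frac{2}{-3 + 70 + 30} = 198 \cdot \frac{2}{97} = \frac{396}{97}$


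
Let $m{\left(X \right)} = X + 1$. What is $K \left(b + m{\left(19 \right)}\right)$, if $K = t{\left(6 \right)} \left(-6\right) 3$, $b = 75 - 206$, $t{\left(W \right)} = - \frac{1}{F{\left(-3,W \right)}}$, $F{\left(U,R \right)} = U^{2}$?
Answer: $-222$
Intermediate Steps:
$t{\left(W \right)} = - \frac{1}{9}$ ($t{\left(W \right)} = - \frac{1}{\left(-3\right)^{2}} = - \frac{1}{9}$)
$m{\left(X \right)} = 1 + X$
$b = -131$
$K = 2$ ($K = \left(- \frac{1}{9}\right) \left(-6\right) 3 = \frac{2}{3} \cdot 3 = 2$)
$K \left(b + m{\left(19 \right)}\right) = 2 \left(-131 + \left(1 + 19\right)\right) = 2 \left(-131 + 20\right) = 2 \left(-111\right) = -222$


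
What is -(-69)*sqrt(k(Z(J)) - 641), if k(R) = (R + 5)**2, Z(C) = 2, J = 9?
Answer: 276*I*sqrt(37) ≈ 1678.8*I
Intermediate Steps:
k(R) = (5 + R)**2
-(-69)*sqrt(k(Z(J)) - 641) = -(-69)*sqrt((5 + 2)**2 - 641) = -(-69)*sqrt(7**2 - 641) = -(-69)*sqrt(49 - 641) = -(-69)*sqrt(-592) = -(-69)*4*I*sqrt(37) = -(-276)*I*sqrt(37) = 276*I*sqrt(37)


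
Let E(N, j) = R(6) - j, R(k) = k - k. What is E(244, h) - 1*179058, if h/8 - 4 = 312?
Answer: -181586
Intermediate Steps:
h = 2528 (h = 32 + 8*312 = 32 + 2496 = 2528)
R(k) = 0
E(N, j) = -j (E(N, j) = 0 - j = -j)
E(244, h) - 1*179058 = -1*2528 - 1*179058 = -2528 - 179058 = -181586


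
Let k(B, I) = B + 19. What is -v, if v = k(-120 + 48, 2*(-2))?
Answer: 53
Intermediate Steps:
k(B, I) = 19 + B
v = -53 (v = 19 + (-120 + 48) = 19 - 72 = -53)
-v = -1*(-53) = 53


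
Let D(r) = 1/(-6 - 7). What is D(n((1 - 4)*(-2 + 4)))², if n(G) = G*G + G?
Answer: 1/169 ≈ 0.0059172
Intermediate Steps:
n(G) = G + G² (n(G) = G² + G = G + G²)
D(r) = -1/13 (D(r) = 1/(-13) = -1/13)
D(n((1 - 4)*(-2 + 4)))² = (-1/13)² = 1/169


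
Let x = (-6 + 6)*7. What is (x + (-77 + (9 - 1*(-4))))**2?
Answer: 4096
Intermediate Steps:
x = 0 (x = 0*7 = 0)
(x + (-77 + (9 - 1*(-4))))**2 = (0 + (-77 + (9 - 1*(-4))))**2 = (0 + (-77 + (9 + 4)))**2 = (0 + (-77 + 13))**2 = (0 - 64)**2 = (-64)**2 = 4096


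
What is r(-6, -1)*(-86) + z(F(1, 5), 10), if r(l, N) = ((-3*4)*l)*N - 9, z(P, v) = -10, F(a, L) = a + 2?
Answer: 6956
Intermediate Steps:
F(a, L) = 2 + a
r(l, N) = -9 - 12*N*l (r(l, N) = (-12*l)*N - 9 = -12*N*l - 9 = -9 - 12*N*l)
r(-6, -1)*(-86) + z(F(1, 5), 10) = (-9 - 12*(-1)*(-6))*(-86) - 10 = (-9 - 72)*(-86) - 10 = -81*(-86) - 10 = 6966 - 10 = 6956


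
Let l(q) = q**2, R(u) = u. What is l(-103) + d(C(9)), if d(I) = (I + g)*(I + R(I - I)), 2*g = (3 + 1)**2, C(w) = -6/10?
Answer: 265114/25 ≈ 10605.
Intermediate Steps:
C(w) = -3/5 (C(w) = -6*1/10 = -3/5)
g = 8 (g = (3 + 1)**2/2 = (1/2)*4**2 = (1/2)*16 = 8)
d(I) = I*(8 + I) (d(I) = (I + 8)*(I + (I - I)) = (8 + I)*(I + 0) = (8 + I)*I = I*(8 + I))
l(-103) + d(C(9)) = (-103)**2 - 3*(8 - 3/5)/5 = 10609 - 3/5*37/5 = 10609 - 111/25 = 265114/25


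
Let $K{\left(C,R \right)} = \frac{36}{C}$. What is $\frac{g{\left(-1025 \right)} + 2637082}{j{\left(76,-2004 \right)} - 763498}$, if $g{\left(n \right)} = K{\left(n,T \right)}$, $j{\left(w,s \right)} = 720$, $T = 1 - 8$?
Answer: $- \frac{1351504507}{390923725} \approx -3.4572$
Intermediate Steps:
$T = -7$
$g{\left(n \right)} = \frac{36}{n}$
$\frac{g{\left(-1025 \right)} + 2637082}{j{\left(76,-2004 \right)} - 763498} = \frac{\frac{36}{-1025} + 2637082}{720 - 763498} = \frac{36 \left(- \frac{1}{1025}\right) + 2637082}{-762778} = \left(- \frac{36}{1025} + 2637082\right) \left(- \frac{1}{762778}\right) = \frac{2703009014}{1025} \left(- \frac{1}{762778}\right) = - \frac{1351504507}{390923725}$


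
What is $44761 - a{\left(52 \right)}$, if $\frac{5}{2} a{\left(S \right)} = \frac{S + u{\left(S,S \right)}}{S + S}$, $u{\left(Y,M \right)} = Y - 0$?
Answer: $\frac{223803}{5} \approx 44761.0$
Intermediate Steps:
$u{\left(Y,M \right)} = Y$ ($u{\left(Y,M \right)} = Y + 0 = Y$)
$a{\left(S \right)} = \frac{2}{5}$ ($a{\left(S \right)} = \frac{2 \frac{S + S}{S + S}}{5} = \frac{2 \frac{2 S}{2 S}}{5} = \frac{2 \cdot 2 S \frac{1}{2 S}}{5} = \frac{2}{5} \cdot 1 = \frac{2}{5}$)
$44761 - a{\left(52 \right)} = 44761 - \frac{2}{5} = \frac{223803}{5}$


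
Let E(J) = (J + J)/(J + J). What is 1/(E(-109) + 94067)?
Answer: 1/94068 ≈ 1.0631e-5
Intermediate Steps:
E(J) = 1 (E(J) = (2*J)/((2*J)) = (2*J)*(1/(2*J)) = 1)
1/(E(-109) + 94067) = 1/(1 + 94067) = 1/94068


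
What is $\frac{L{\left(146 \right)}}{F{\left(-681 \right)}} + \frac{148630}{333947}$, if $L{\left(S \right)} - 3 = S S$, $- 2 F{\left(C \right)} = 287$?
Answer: $- \frac{14196175376}{95842789} \approx -148.12$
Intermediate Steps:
$F{\left(C \right)} = - \frac{287}{2}$ ($F{\left(C \right)} = \left(- \frac{1}{2}\right) 287 = - \frac{287}{2}$)
$L{\left(S \right)} = 3 + S^{2}$ ($L{\left(S \right)} = 3 + S S = 3 + S^{2}$)
$\frac{L{\left(146 \right)}}{F{\left(-681 \right)}} + \frac{148630}{333947} = \frac{3 + 146^{2}}{- \frac{287}{2}} + \frac{148630}{333947} = \left(3 + 21316\right) \left(- \frac{2}{287}\right) + 148630 \cdot \frac{1}{333947} = 21319 \left(- \frac{2}{287}\right) + \frac{148630}{333947} = - \frac{42638}{287} + \frac{148630}{333947} = - \frac{14196175376}{95842789}$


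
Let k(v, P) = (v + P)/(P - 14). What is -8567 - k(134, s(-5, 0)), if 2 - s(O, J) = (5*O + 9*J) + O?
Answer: -77186/9 ≈ -8576.2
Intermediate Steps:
s(O, J) = 2 - 9*J - 6*O (s(O, J) = 2 - ((5*O + 9*J) + O) = 2 - (6*O + 9*J) = 2 + (-9*J - 6*O) = 2 - 9*J - 6*O)
k(v, P) = (P + v)/(-14 + P)
-8567 - k(134, s(-5, 0)) = -8567 - ((2 - 9*0 - 6*(-5)) + 134)/(-14 + (2 - 9*0 - 6*(-5))) = -8567 - ((2 + 0 + 30) + 134)/(-14 + (2 + 0 + 30)) = -8567 - (32 + 134)/(-14 + 32) = -8567 - 166/18 = -8567 - 1*83/9 = -8567 - 83/9 = -77186/9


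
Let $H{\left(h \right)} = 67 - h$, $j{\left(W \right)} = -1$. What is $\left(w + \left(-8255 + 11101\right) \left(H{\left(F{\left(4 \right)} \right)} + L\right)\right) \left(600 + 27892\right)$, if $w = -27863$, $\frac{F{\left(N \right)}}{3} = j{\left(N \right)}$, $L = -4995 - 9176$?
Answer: $-1144219032028$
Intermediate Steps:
$L = -14171$ ($L = -4995 - 9176 = -14171$)
$F{\left(N \right)} = -3$ ($F{\left(N \right)} = 3 \left(-1\right) = -3$)
$\left(w + \left(-8255 + 11101\right) \left(H{\left(F{\left(4 \right)} \right)} + L\right)\right) \left(600 + 27892\right) = \left(-27863 + \left(-8255 + 11101\right) \left(\left(67 - -3\right) - 14171\right)\right) \left(600 + 27892\right) = \left(-27863 + 2846 \left(\left(67 + 3\right) - 14171\right)\right) 28492 = \left(-27863 + 2846 \left(70 - 14171\right)\right) 28492 = \left(-27863 + 2846 \left(-14101\right)\right) 28492 = \left(-27863 - 40131446\right) 28492 = \left(-40159309\right) 28492 = -1144219032028$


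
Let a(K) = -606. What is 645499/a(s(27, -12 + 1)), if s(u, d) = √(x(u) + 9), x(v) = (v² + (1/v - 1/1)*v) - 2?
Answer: -645499/606 ≈ -1065.2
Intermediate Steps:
x(v) = -2 + v² + v*(-1 + 1/v) (x(v) = (v² + (1/v - 1*1)*v) - 2 = (v² + (1/v - 1)*v) - 2 = (v² + (-1 + 1/v)*v) - 2 = (v² + v*(-1 + 1/v)) - 2 = -2 + v² + v*(-1 + 1/v))
s(u, d) = √(8 + u² - u) (s(u, d) = √((-1 + u² - u) + 9) = √(8 + u² - u))
645499/a(s(27, -12 + 1)) = 645499/(-606) = 645499*(-1/606) = -645499/606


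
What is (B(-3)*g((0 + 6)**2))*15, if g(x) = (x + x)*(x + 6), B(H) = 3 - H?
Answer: 272160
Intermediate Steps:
g(x) = 2*x*(6 + x) (g(x) = (2*x)*(6 + x) = 2*x*(6 + x))
(B(-3)*g((0 + 6)**2))*15 = ((3 - 1*(-3))*(2*(0 + 6)**2*(6 + (0 + 6)**2)))*15 = ((3 + 3)*(2*6**2*(6 + 6**2)))*15 = (6*(2*36*(6 + 36)))*15 = (6*(2*36*42))*15 = (6*3024)*15 = 18144*15 = 272160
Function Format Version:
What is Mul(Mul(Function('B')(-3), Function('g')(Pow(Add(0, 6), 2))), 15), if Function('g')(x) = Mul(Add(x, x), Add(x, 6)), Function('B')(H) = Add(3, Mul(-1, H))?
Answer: 272160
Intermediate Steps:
Function('g')(x) = Mul(2, x, Add(6, x)) (Function('g')(x) = Mul(Mul(2, x), Add(6, x)) = Mul(2, x, Add(6, x)))
Mul(Mul(Function('B')(-3), Function('g')(Pow(Add(0, 6), 2))), 15) = Mul(Mul(Add(3, Mul(-1, -3)), Mul(2, Pow(Add(0, 6), 2), Add(6, Pow(Add(0, 6), 2)))), 15) = Mul(Mul(Add(3, 3), Mul(2, Pow(6, 2), Add(6, Pow(6, 2)))), 15) = Mul(Mul(6, Mul(2, 36, Add(6, 36))), 15) = Mul(Mul(6, Mul(2, 36, 42)), 15) = Mul(Mul(6, 3024), 15) = Mul(18144, 15) = 272160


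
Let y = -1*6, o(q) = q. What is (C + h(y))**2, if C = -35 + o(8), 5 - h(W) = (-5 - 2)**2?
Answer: 5041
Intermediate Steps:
y = -6
h(W) = -44 (h(W) = 5 - (-5 - 2)**2 = 5 - 1*(-7)**2 = 5 - 1*49 = 5 - 49 = -44)
C = -27 (C = -35 + 8 = -27)
(C + h(y))**2 = (-27 - 44)**2 = (-71)**2 = 5041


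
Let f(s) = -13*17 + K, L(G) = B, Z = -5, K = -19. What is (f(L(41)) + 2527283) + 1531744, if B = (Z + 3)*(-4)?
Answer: 4058787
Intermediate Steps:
B = 8 (B = (-5 + 3)*(-4) = -2*(-4) = 8)
L(G) = 8
f(s) = -240 (f(s) = -13*17 - 19 = -221 - 19 = -240)
(f(L(41)) + 2527283) + 1531744 = (-240 + 2527283) + 1531744 = 2527043 + 1531744 = 4058787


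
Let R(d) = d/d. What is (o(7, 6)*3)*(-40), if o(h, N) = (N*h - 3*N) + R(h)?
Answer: -3000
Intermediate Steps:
R(d) = 1
o(h, N) = 1 - 3*N + N*h (o(h, N) = (N*h - 3*N) + 1 = (-3*N + N*h) + 1 = 1 - 3*N + N*h)
(o(7, 6)*3)*(-40) = ((1 - 3*6 + 6*7)*3)*(-40) = ((1 - 18 + 42)*3)*(-40) = (25*3)*(-40) = 75*(-40) = -3000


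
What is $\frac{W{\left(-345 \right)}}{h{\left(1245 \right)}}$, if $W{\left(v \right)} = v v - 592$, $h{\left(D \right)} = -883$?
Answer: $- \frac{118433}{883} \approx -134.13$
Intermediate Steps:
$W{\left(v \right)} = -592 + v^{2}$ ($W{\left(v \right)} = v^{2} - 592 = -592 + v^{2}$)
$\frac{W{\left(-345 \right)}}{h{\left(1245 \right)}} = \frac{-592 + \left(-345\right)^{2}}{-883} = \left(-592 + 119025\right) \left(- \frac{1}{883}\right) = 118433 \left(- \frac{1}{883}\right) = - \frac{118433}{883}$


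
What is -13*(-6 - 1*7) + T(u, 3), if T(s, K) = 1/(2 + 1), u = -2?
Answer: 508/3 ≈ 169.33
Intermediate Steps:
T(s, K) = ⅓ (T(s, K) = 1/3 = ⅓)
-13*(-6 - 1*7) + T(u, 3) = -13*(-6 - 1*7) + ⅓ = -13*(-6 - 7) + ⅓ = -13*(-13) + ⅓ = 169 + ⅓ = 508/3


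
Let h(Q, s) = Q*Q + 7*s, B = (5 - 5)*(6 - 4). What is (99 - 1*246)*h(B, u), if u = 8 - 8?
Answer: 0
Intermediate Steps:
u = 0
B = 0 (B = 0*2 = 0)
h(Q, s) = Q² + 7*s
(99 - 1*246)*h(B, u) = (99 - 1*246)*(0² + 7*0) = (99 - 246)*(0 + 0) = -147*0 = 0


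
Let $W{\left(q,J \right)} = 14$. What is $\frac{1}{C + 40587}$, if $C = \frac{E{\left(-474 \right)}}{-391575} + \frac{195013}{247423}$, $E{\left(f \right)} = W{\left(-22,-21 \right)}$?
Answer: $\frac{96884661225}{3932334103890628} \approx 2.4638 \cdot 10^{-5}$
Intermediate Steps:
$E{\left(f \right)} = 14$
$C = \frac{76358751553}{96884661225}$ ($C = \frac{14}{-391575} + \frac{195013}{247423} = 14 \left(- \frac{1}{391575}\right) + 195013 \cdot \frac{1}{247423} = - \frac{14}{391575} + \frac{195013}{247423} = \frac{76358751553}{96884661225} \approx 0.78814$)
$\frac{1}{C + 40587} = \frac{1}{\frac{76358751553}{96884661225} + 40587} = \frac{1}{\frac{3932334103890628}{96884661225}} = \frac{96884661225}{3932334103890628}$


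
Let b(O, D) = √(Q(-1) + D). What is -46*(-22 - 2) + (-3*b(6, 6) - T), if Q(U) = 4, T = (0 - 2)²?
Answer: 1100 - 3*√10 ≈ 1090.5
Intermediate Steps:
T = 4 (T = (-2)² = 4)
b(O, D) = √(4 + D)
-46*(-22 - 2) + (-3*b(6, 6) - T) = -46*(-22 - 2) + (-3*√(4 + 6) - 1*4) = -46*(-24) + (-3*√10 - 4) = 1104 + (-4 - 3*√10) = 1100 - 3*√10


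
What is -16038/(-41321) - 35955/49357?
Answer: -99158427/291354371 ≈ -0.34034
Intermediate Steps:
-16038/(-41321) - 35955/49357 = -16038*(-1/41321) - 35955*1/49357 = 16038/41321 - 35955/49357 = -99158427/291354371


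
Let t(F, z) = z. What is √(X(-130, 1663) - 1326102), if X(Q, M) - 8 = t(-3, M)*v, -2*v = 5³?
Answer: I*√5720126/2 ≈ 1195.8*I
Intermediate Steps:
v = -125/2 (v = -½*5³ = -½*125 = -125/2 ≈ -62.500)
X(Q, M) = 8 - 125*M/2 (X(Q, M) = 8 + M*(-125/2) = 8 - 125*M/2)
√(X(-130, 1663) - 1326102) = √((8 - 125/2*1663) - 1326102) = √((8 - 207875/2) - 1326102) = √(-207859/2 - 1326102) = √(-2860063/2) = I*√5720126/2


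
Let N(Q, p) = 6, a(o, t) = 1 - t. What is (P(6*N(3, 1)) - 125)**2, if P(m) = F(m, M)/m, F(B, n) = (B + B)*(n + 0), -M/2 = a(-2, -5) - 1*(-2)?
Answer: 24649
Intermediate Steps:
M = -16 (M = -2*((1 - 1*(-5)) - 1*(-2)) = -2*((1 + 5) + 2) = -2*(6 + 2) = -2*8 = -16)
F(B, n) = 2*B*n (F(B, n) = (2*B)*n = 2*B*n)
P(m) = -32 (P(m) = (2*m*(-16))/m = (-32*m)/m = -32)
(P(6*N(3, 1)) - 125)**2 = (-32 - 125)**2 = (-157)**2 = 24649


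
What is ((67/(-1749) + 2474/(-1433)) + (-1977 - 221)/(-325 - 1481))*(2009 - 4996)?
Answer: 58770885772/35923877 ≈ 1636.0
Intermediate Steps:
((67/(-1749) + 2474/(-1433)) + (-1977 - 221)/(-325 - 1481))*(2009 - 4996) = ((67*(-1/1749) + 2474*(-1/1433)) - 2198/(-1806))*(-2987) = ((-67/1749 - 2474/1433) - 2198*(-1/1806))*(-2987) = (-4423037/2506317 + 157/129)*(-2987) = -19675556/35923877*(-2987) = 58770885772/35923877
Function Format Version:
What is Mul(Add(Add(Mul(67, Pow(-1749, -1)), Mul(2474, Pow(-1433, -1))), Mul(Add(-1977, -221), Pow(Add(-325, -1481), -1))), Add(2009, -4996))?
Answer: Rational(58770885772, 35923877) ≈ 1636.0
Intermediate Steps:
Mul(Add(Add(Mul(67, Pow(-1749, -1)), Mul(2474, Pow(-1433, -1))), Mul(Add(-1977, -221), Pow(Add(-325, -1481), -1))), Add(2009, -4996)) = Mul(Add(Add(Mul(67, Rational(-1, 1749)), Mul(2474, Rational(-1, 1433))), Mul(-2198, Pow(-1806, -1))), -2987) = Mul(Add(Add(Rational(-67, 1749), Rational(-2474, 1433)), Mul(-2198, Rational(-1, 1806))), -2987) = Mul(Add(Rational(-4423037, 2506317), Rational(157, 129)), -2987) = Mul(Rational(-19675556, 35923877), -2987) = Rational(58770885772, 35923877)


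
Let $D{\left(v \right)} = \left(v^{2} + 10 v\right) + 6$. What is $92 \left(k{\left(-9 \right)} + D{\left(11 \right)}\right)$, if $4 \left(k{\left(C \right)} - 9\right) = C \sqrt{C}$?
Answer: $22632 - 621 i \approx 22632.0 - 621.0 i$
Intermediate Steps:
$D{\left(v \right)} = 6 + v^{2} + 10 v$
$k{\left(C \right)} = 9 + \frac{C^{\frac{3}{2}}}{4}$ ($k{\left(C \right)} = 9 + \frac{C \sqrt{C}}{4} = 9 + \frac{C^{\frac{3}{2}}}{4}$)
$92 \left(k{\left(-9 \right)} + D{\left(11 \right)}\right) = 92 \left(\left(9 + \frac{\left(-9\right)^{\frac{3}{2}}}{4}\right) + \left(6 + 11^{2} + 10 \cdot 11\right)\right) = 92 \left(\left(9 + \frac{\left(-27\right) i}{4}\right) + \left(6 + 121 + 110\right)\right) = 92 \left(\left(9 - \frac{27 i}{4}\right) + 237\right) = 92 \left(246 - \frac{27 i}{4}\right) = 22632 - 621 i$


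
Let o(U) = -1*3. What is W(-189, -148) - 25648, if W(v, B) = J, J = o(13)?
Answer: -25651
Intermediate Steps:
o(U) = -3
J = -3
W(v, B) = -3
W(-189, -148) - 25648 = -3 - 25648 = -25651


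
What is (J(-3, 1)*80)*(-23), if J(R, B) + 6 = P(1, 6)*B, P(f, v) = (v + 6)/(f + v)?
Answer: 55200/7 ≈ 7885.7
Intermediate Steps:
P(f, v) = (6 + v)/(f + v)
J(R, B) = -6 + 12*B/7 (J(R, B) = -6 + ((6 + 6)/(1 + 6))*B = -6 + (12/7)*B = -6 + ((1/7)*12)*B = -6 + 12*B/7)
(J(-3, 1)*80)*(-23) = ((-6 + (12/7)*1)*80)*(-23) = ((-6 + 12/7)*80)*(-23) = -30/7*80*(-23) = -2400/7*(-23) = 55200/7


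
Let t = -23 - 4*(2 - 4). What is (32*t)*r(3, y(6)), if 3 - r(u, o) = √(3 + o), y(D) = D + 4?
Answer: -1440 + 480*√13 ≈ 290.66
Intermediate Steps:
y(D) = 4 + D
r(u, o) = 3 - √(3 + o)
t = -15 (t = -23 - 4*(-2) = -23 - 1*(-8) = -23 + 8 = -15)
(32*t)*r(3, y(6)) = (32*(-15))*(3 - √(3 + (4 + 6))) = -480*(3 - √(3 + 10)) = -480*(3 - √13) = -1440 + 480*√13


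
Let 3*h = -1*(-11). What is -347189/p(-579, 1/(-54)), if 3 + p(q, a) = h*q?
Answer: 347189/2126 ≈ 163.31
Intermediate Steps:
h = 11/3 (h = (-1*(-11))/3 = (⅓)*11 = 11/3 ≈ 3.6667)
p(q, a) = -3 + 11*q/3
-347189/p(-579, 1/(-54)) = -347189/(-3 + (11/3)*(-579)) = -347189/(-3 - 2123) = -347189/(-2126) = -347189*(-1/2126) = 347189/2126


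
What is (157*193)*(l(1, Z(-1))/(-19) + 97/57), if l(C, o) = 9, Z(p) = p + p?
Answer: 2121070/57 ≈ 37212.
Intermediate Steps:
Z(p) = 2*p
(157*193)*(l(1, Z(-1))/(-19) + 97/57) = (157*193)*(9/(-19) + 97/57) = 30301*(9*(-1/19) + 97*(1/57)) = 30301*(-9/19 + 97/57) = 30301*(70/57) = 2121070/57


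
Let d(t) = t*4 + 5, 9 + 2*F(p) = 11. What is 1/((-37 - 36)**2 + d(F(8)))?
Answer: 1/5338 ≈ 0.00018734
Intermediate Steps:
F(p) = 1 (F(p) = -9/2 + (1/2)*11 = -9/2 + 11/2 = 1)
d(t) = 5 + 4*t (d(t) = 4*t + 5 = 5 + 4*t)
1/((-37 - 36)**2 + d(F(8))) = 1/((-37 - 36)**2 + (5 + 4*1)) = 1/((-73)**2 + (5 + 4)) = 1/(5329 + 9) = 1/5338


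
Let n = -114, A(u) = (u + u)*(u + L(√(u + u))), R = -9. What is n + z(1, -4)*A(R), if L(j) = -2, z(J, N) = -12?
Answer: -2490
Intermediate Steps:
A(u) = 2*u*(-2 + u) (A(u) = (u + u)*(u - 2) = (2*u)*(-2 + u) = 2*u*(-2 + u))
n + z(1, -4)*A(R) = -114 - 24*(-9)*(-2 - 9) = -114 - 24*(-9)*(-11) = -114 - 12*198 = -114 - 2376 = -2490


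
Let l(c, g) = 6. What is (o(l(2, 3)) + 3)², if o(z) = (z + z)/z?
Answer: 25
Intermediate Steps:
o(z) = 2 (o(z) = (2*z)/z = 2)
(o(l(2, 3)) + 3)² = (2 + 3)² = 5² = 25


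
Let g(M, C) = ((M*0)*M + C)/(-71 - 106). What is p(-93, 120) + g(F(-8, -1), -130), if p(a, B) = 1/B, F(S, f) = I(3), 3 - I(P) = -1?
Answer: 1753/2360 ≈ 0.74280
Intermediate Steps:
I(P) = 4 (I(P) = 3 - 1*(-1) = 3 + 1 = 4)
F(S, f) = 4
g(M, C) = -C/177 (g(M, C) = (0*M + C)/(-177) = (0 + C)*(-1/177) = C*(-1/177) = -C/177)
p(-93, 120) + g(F(-8, -1), -130) = 1/120 - 1/177*(-130) = 1/120 + 130/177 = 1753/2360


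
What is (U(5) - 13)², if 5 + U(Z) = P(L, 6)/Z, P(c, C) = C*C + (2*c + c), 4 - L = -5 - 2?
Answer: 441/25 ≈ 17.640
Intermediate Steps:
L = 11 (L = 4 - (-5 - 2) = 4 - 1*(-7) = 4 + 7 = 11)
P(c, C) = C² + 3*c
U(Z) = -5 + 69/Z (U(Z) = -5 + (6² + 3*11)/Z = -5 + (36 + 33)/Z = -5 + 69/Z)
(U(5) - 13)² = ((-5 + 69/5) - 13)² = (44/5 - 13)² = (-21/5)² = 441/25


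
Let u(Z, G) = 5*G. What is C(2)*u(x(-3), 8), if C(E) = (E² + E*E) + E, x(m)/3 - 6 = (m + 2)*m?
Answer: 400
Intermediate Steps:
x(m) = 18 + 3*m*(2 + m) (x(m) = 18 + 3*((m + 2)*m) = 18 + 3*((2 + m)*m) = 18 + 3*(m*(2 + m)) = 18 + 3*m*(2 + m))
C(E) = E + 2*E² (C(E) = (E² + E²) + E = 2*E² + E = E + 2*E²)
C(2)*u(x(-3), 8) = (2*(1 + 2*2))*(5*8) = (2*(1 + 4))*40 = (2*5)*40 = 10*40 = 400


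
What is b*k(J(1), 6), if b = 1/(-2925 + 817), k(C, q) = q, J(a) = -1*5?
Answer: -3/1054 ≈ -0.0028463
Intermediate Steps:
J(a) = -5
b = -1/2108 (b = 1/(-2108) = -1/2108 ≈ -0.00047438)
b*k(J(1), 6) = -1/2108*6 = -3/1054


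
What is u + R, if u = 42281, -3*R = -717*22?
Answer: 47539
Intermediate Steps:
R = 5258 (R = -(-239)*22 = -⅓*(-15774) = 5258)
u + R = 42281 + 5258 = 47539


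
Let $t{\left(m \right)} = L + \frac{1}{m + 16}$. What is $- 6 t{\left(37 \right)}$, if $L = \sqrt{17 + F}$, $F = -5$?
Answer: $- \frac{6}{53} - 12 \sqrt{3} \approx -20.898$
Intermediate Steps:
$L = 2 \sqrt{3}$ ($L = \sqrt{17 - 5} = \sqrt{12} = 2 \sqrt{3} \approx 3.4641$)
$t{\left(m \right)} = \frac{1}{16 + m} + 2 \sqrt{3}$ ($t{\left(m \right)} = 2 \sqrt{3} + \frac{1}{m + 16} = 2 \sqrt{3} + \frac{1}{16 + m} = \frac{1}{16 + m} + 2 \sqrt{3}$)
$- 6 t{\left(37 \right)} = - 6 \frac{1 + 32 \sqrt{3} + 2 \cdot 37 \sqrt{3}}{16 + 37} = - 6 \frac{1 + 32 \sqrt{3} + 74 \sqrt{3}}{53} = - 6 \frac{1 + 106 \sqrt{3}}{53} = - 6 \left(\frac{1}{53} + 2 \sqrt{3}\right) = - \frac{6}{53} - 12 \sqrt{3}$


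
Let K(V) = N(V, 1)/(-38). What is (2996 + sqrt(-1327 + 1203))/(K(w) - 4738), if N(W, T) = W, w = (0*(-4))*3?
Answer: -1498/2369 - I*sqrt(31)/2369 ≈ -0.63233 - 0.0023503*I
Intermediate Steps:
w = 0 (w = 0*3 = 0)
K(V) = -V/38 (K(V) = V/(-38) = V*(-1/38) = -V/38)
(2996 + sqrt(-1327 + 1203))/(K(w) - 4738) = (2996 + sqrt(-1327 + 1203))/(-1/38*0 - 4738) = (2996 + sqrt(-124))/(0 - 4738) = (2996 + 2*I*sqrt(31))/(-4738) = (2996 + 2*I*sqrt(31))*(-1/4738) = -1498/2369 - I*sqrt(31)/2369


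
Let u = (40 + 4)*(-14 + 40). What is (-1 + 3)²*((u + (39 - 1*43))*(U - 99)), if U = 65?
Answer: -155040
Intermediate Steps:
u = 1144 (u = 44*26 = 1144)
(-1 + 3)²*((u + (39 - 1*43))*(U - 99)) = (-1 + 3)²*((1144 + (39 - 1*43))*(65 - 99)) = 2²*((1144 + (39 - 43))*(-34)) = 4*((1144 - 4)*(-34)) = 4*(1140*(-34)) = 4*(-38760) = -155040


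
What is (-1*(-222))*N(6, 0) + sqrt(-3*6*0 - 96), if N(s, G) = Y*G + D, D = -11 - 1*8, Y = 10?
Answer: -4218 + 4*I*sqrt(6) ≈ -4218.0 + 9.798*I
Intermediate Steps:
D = -19 (D = -11 - 8 = -19)
N(s, G) = -19 + 10*G (N(s, G) = 10*G - 19 = -19 + 10*G)
(-1*(-222))*N(6, 0) + sqrt(-3*6*0 - 96) = (-1*(-222))*(-19 + 10*0) + sqrt(-3*6*0 - 96) = 222*(-19 + 0) + sqrt(-18*0 - 96) = 222*(-19) + sqrt(0 - 96) = -4218 + sqrt(-96) = -4218 + 4*I*sqrt(6)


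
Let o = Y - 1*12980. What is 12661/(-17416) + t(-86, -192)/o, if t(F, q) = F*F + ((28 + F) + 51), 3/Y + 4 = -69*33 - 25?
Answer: -675719386807/521293674328 ≈ -1.2962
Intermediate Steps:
Y = -3/2306 (Y = 3/(-4 + (-69*33 - 25)) = 3/(-4 + (-2277 - 25)) = 3/(-4 - 2302) = 3/(-2306) = 3*(-1/2306) = -3/2306 ≈ -0.0013010)
t(F, q) = 79 + F + F² (t(F, q) = F² + (79 + F) = 79 + F + F²)
o = -29931883/2306 (o = -3/2306 - 1*12980 = -3/2306 - 12980 = -29931883/2306 ≈ -12980.)
12661/(-17416) + t(-86, -192)/o = 12661/(-17416) + (79 - 86 + (-86)²)/(-29931883/2306) = 12661*(-1/17416) + (79 - 86 + 7396)*(-2306/29931883) = -12661/17416 + 7389*(-2306/29931883) = -12661/17416 - 17039034/29931883 = -675719386807/521293674328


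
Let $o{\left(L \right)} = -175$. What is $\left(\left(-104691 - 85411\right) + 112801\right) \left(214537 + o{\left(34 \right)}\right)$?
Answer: $-16570396962$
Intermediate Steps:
$\left(\left(-104691 - 85411\right) + 112801\right) \left(214537 + o{\left(34 \right)}\right) = \left(\left(-104691 - 85411\right) + 112801\right) \left(214537 - 175\right) = \left(-190102 + 112801\right) 214362 = \left(-77301\right) 214362 = -16570396962$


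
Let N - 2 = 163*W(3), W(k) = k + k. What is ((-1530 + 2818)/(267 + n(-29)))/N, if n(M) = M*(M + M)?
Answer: 46/68215 ≈ 0.00067434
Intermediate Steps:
W(k) = 2*k
n(M) = 2*M**2 (n(M) = M*(2*M) = 2*M**2)
N = 980 (N = 2 + 163*(2*3) = 2 + 163*6 = 2 + 978 = 980)
((-1530 + 2818)/(267 + n(-29)))/N = ((-1530 + 2818)/(267 + 2*(-29)**2))/980 = (1288/(267 + 2*841))*(1/980) = (1288/(267 + 1682))*(1/980) = (1288/1949)*(1/980) = 46/68215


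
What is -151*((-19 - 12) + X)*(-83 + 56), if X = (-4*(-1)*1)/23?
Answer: -2890593/23 ≈ -1.2568e+5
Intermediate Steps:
X = 4/23 (X = (4*1)*(1/23) = 4*(1/23) = 4/23 ≈ 0.17391)
-151*((-19 - 12) + X)*(-83 + 56) = -151*((-19 - 12) + 4/23)*(-83 + 56) = -151*(-31 + 4/23)*(-27) = -(-107059)*(-27)/23 = -151*19143/23 = -2890593/23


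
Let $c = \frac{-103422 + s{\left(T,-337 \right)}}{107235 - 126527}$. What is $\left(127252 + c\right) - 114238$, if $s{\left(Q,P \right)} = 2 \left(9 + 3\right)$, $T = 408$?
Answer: $\frac{125584743}{9646} \approx 13019.0$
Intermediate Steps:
$s{\left(Q,P \right)} = 24$ ($s{\left(Q,P \right)} = 2 \cdot 12 = 24$)
$c = \frac{51699}{9646}$ ($c = \frac{-103422 + 24}{107235 - 126527} = - \frac{103398}{-19292} = \left(-103398\right) \left(- \frac{1}{19292}\right) = \frac{51699}{9646} \approx 5.3596$)
$\left(127252 + c\right) - 114238 = \left(127252 + \frac{51699}{9646}\right) - 114238 = \frac{1227524491}{9646} - 114238 = \frac{125584743}{9646}$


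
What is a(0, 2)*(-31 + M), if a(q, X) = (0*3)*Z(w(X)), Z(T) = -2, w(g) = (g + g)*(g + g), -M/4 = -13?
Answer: 0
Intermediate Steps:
M = 52 (M = -4*(-13) = 52)
w(g) = 4*g**2 (w(g) = (2*g)*(2*g) = 4*g**2)
a(q, X) = 0 (a(q, X) = (0*3)*(-2) = 0*(-2) = 0)
a(0, 2)*(-31 + M) = 0*(-31 + 52) = 0*21 = 0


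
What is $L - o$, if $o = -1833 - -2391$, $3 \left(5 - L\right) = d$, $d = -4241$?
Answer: $\frac{2582}{3} \approx 860.67$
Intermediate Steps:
$L = \frac{4256}{3}$ ($L = 5 - - \frac{4241}{3} = 5 + \frac{4241}{3} = \frac{4256}{3} \approx 1418.7$)
$o = 558$ ($o = -1833 + 2391 = 558$)
$L - o = \frac{4256}{3} - 558 = \frac{2582}{3}$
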